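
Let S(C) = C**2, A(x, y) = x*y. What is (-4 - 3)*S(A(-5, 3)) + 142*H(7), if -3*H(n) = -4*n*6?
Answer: 6377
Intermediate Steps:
H(n) = 8*n (H(n) = -(-4*n)*6/3 = -(-8)*n = 8*n)
(-4 - 3)*S(A(-5, 3)) + 142*H(7) = (-4 - 3)*(-5*3)**2 + 142*(8*7) = -7*(-15)**2 + 142*56 = -7*225 + 7952 = -1575 + 7952 = 6377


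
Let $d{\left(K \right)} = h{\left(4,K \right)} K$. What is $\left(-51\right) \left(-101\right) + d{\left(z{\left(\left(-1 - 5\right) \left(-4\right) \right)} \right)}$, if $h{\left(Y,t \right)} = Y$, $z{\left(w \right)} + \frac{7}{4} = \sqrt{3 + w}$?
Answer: $5144 + 12 \sqrt{3} \approx 5164.8$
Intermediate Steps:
$z{\left(w \right)} = - \frac{7}{4} + \sqrt{3 + w}$
$d{\left(K \right)} = 4 K$
$\left(-51\right) \left(-101\right) + d{\left(z{\left(\left(-1 - 5\right) \left(-4\right) \right)} \right)} = \left(-51\right) \left(-101\right) + 4 \left(- \frac{7}{4} + \sqrt{3 + \left(-1 - 5\right) \left(-4\right)}\right) = 5151 + 4 \left(- \frac{7}{4} + \sqrt{3 - -24}\right) = 5151 + 4 \left(- \frac{7}{4} + \sqrt{3 + 24}\right) = 5151 + 4 \left(- \frac{7}{4} + \sqrt{27}\right) = 5151 + 4 \left(- \frac{7}{4} + 3 \sqrt{3}\right) = 5151 - \left(7 - 12 \sqrt{3}\right) = 5144 + 12 \sqrt{3}$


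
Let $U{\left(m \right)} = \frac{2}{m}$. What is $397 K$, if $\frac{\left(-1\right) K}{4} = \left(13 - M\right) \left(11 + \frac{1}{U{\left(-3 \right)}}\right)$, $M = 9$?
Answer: $-60344$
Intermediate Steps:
$K = -152$ ($K = - 4 \left(13 - 9\right) \left(11 + \frac{1}{2 \frac{1}{-3}}\right) = - 4 \left(13 - 9\right) \left(11 + \frac{1}{2 \left(- \frac{1}{3}\right)}\right) = - 4 \cdot 4 \left(11 + \frac{1}{- \frac{2}{3}}\right) = - 4 \cdot 4 \left(11 - \frac{3}{2}\right) = - 4 \cdot 4 \cdot \frac{19}{2} = \left(-4\right) 38 = -152$)
$397 K = 397 \left(-152\right) = -60344$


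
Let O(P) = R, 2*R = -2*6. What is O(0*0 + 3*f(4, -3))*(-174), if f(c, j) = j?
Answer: 1044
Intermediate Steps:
R = -6 (R = (-2*6)/2 = (½)*(-12) = -6)
O(P) = -6
O(0*0 + 3*f(4, -3))*(-174) = -6*(-174) = 1044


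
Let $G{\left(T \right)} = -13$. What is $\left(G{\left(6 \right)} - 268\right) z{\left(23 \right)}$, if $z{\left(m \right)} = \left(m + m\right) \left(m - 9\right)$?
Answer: $-180964$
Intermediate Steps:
$z{\left(m \right)} = 2 m \left(-9 + m\right)$
$\left(G{\left(6 \right)} - 268\right) z{\left(23 \right)} = \left(-13 - 268\right) 2 \cdot 23 \left(-9 + 23\right) = - 281 \cdot 2 \cdot 23 \cdot 14 = \left(-281\right) 644 = -180964$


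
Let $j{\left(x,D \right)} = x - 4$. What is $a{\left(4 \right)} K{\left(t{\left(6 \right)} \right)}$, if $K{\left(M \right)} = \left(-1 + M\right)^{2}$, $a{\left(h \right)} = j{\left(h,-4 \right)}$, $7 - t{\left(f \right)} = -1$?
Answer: $0$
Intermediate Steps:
$j{\left(x,D \right)} = -4 + x$ ($j{\left(x,D \right)} = x - 4 = -4 + x$)
$t{\left(f \right)} = 8$ ($t{\left(f \right)} = 7 - -1 = 7 + 1 = 8$)
$a{\left(h \right)} = -4 + h$
$a{\left(4 \right)} K{\left(t{\left(6 \right)} \right)} = \left(-4 + 4\right) \left(-1 + 8\right)^{2} = 0 \cdot 7^{2} = 0 \cdot 49 = 0$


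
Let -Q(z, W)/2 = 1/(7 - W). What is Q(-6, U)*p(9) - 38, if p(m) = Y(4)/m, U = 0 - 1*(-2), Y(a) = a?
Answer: -1718/45 ≈ -38.178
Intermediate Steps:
U = 2 (U = 0 + 2 = 2)
Q(z, W) = -2/(7 - W)
p(m) = 4/m
Q(-6, U)*p(9) - 38 = (2/(-7 + 2))*(4/9) - 38 = (2/(-5))*(4*(⅑)) - 38 = (2*(-⅕))*(4/9) - 38 = -⅖*4/9 - 38 = -8/45 - 38 = -1718/45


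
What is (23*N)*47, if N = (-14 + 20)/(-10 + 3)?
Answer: -6486/7 ≈ -926.57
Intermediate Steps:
N = -6/7 (N = 6/(-7) = 6*(-1/7) = -6/7 ≈ -0.85714)
(23*N)*47 = (23*(-6/7))*47 = -138/7*47 = -6486/7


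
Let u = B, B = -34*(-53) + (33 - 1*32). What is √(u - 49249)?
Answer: I*√47446 ≈ 217.82*I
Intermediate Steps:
B = 1803 (B = 1802 + (33 - 32) = 1802 + 1 = 1803)
u = 1803
√(u - 49249) = √(1803 - 49249) = √(-47446) = I*√47446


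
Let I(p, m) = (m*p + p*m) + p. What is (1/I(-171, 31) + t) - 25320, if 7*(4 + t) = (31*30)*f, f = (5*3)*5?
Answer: -165470203/10773 ≈ -15360.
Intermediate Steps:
I(p, m) = p + 2*m*p (I(p, m) = (m*p + m*p) + p = 2*m*p + p = p + 2*m*p)
f = 75 (f = 15*5 = 75)
t = 69722/7 (t = -4 + ((31*30)*75)/7 = -4 + (930*75)/7 = -4 + (1/7)*69750 = -4 + 69750/7 = 69722/7 ≈ 9960.3)
(1/I(-171, 31) + t) - 25320 = (1/(-171*(1 + 2*31)) + 69722/7) - 25320 = (1/(-171*(1 + 62)) + 69722/7) - 25320 = (1/(-171*63) + 69722/7) - 25320 = (1/(-10773) + 69722/7) - 25320 = (-1/10773 + 69722/7) - 25320 = 107302157/10773 - 25320 = -165470203/10773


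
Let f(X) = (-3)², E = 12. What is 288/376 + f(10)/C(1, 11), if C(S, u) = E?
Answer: 285/188 ≈ 1.5160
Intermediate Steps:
f(X) = 9
C(S, u) = 12
288/376 + f(10)/C(1, 11) = 288/376 + 9/12 = 288*(1/376) + 9*(1/12) = 36/47 + ¾ = 285/188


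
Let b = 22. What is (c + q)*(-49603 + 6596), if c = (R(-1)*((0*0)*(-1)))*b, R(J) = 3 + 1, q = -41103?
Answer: 1767716721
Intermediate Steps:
R(J) = 4
c = 0 (c = (4*((0*0)*(-1)))*22 = (4*(0*(-1)))*22 = (4*0)*22 = 0*22 = 0)
(c + q)*(-49603 + 6596) = (0 - 41103)*(-49603 + 6596) = -41103*(-43007) = 1767716721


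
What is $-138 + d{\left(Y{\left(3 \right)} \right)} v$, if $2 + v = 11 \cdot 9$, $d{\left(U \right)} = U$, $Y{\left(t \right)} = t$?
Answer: $153$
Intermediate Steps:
$v = 97$ ($v = -2 + 11 \cdot 9 = -2 + 99 = 97$)
$-138 + d{\left(Y{\left(3 \right)} \right)} v = -138 + 3 \cdot 97 = -138 + 291 = 153$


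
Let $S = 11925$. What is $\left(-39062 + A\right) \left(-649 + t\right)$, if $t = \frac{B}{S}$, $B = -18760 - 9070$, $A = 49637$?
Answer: $- \frac{365056285}{53} \approx -6.8879 \cdot 10^{6}$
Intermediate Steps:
$B = -27830$ ($B = -18760 - 9070 = -27830$)
$t = - \frac{5566}{2385}$ ($t = - \frac{27830}{11925} = \left(-27830\right) \frac{1}{11925} = - \frac{5566}{2385} \approx -2.3338$)
$\left(-39062 + A\right) \left(-649 + t\right) = \left(-39062 + 49637\right) \left(-649 - \frac{5566}{2385}\right) = 10575 \left(- \frac{1553431}{2385}\right) = - \frac{365056285}{53}$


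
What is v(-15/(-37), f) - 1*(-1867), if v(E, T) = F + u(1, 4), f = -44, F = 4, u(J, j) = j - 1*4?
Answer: 1871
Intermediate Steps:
u(J, j) = -4 + j (u(J, j) = j - 4 = -4 + j)
v(E, T) = 4 (v(E, T) = 4 + (-4 + 4) = 4 + 0 = 4)
v(-15/(-37), f) - 1*(-1867) = 4 - 1*(-1867) = 4 + 1867 = 1871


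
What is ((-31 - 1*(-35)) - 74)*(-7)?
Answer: 490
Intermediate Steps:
((-31 - 1*(-35)) - 74)*(-7) = ((-31 + 35) - 74)*(-7) = (4 - 74)*(-7) = -70*(-7) = 490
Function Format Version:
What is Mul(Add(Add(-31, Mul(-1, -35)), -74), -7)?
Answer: 490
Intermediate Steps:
Mul(Add(Add(-31, Mul(-1, -35)), -74), -7) = Mul(Add(Add(-31, 35), -74), -7) = Mul(Add(4, -74), -7) = Mul(-70, -7) = 490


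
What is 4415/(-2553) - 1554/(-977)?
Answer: -346093/2494281 ≈ -0.13875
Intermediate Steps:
4415/(-2553) - 1554/(-977) = 4415*(-1/2553) - 1554*(-1/977) = -4415/2553 + 1554/977 = -346093/2494281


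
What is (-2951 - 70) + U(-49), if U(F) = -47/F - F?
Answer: -145581/49 ≈ -2971.0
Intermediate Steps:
U(F) = -F - 47/F
(-2951 - 70) + U(-49) = (-2951 - 70) + (-1*(-49) - 47/(-49)) = -3021 + (49 - 47*(-1/49)) = -3021 + (49 + 47/49) = -3021 + 2448/49 = -145581/49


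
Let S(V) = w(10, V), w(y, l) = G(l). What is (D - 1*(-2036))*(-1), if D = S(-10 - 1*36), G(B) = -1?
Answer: -2035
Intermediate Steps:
w(y, l) = -1
S(V) = -1
D = -1
(D - 1*(-2036))*(-1) = (-1 - 1*(-2036))*(-1) = (-1 + 2036)*(-1) = 2035*(-1) = -2035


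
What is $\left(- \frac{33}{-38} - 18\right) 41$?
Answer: $- \frac{26691}{38} \approx -702.39$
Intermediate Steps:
$\left(- \frac{33}{-38} - 18\right) 41 = \left(\left(-33\right) \left(- \frac{1}{38}\right) - 18\right) 41 = \left(\frac{33}{38} - 18\right) 41 = \left(- \frac{651}{38}\right) 41 = - \frac{26691}{38}$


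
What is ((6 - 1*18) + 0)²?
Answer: 144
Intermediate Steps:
((6 - 1*18) + 0)² = ((6 - 18) + 0)² = (-12 + 0)² = (-12)² = 144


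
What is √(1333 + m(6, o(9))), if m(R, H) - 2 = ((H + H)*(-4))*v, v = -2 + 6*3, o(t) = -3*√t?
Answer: √2487 ≈ 49.870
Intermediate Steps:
v = 16 (v = -2 + 18 = 16)
m(R, H) = 2 - 128*H (m(R, H) = 2 + ((H + H)*(-4))*16 = 2 + ((2*H)*(-4))*16 = 2 - 8*H*16 = 2 - 128*H)
√(1333 + m(6, o(9))) = √(1333 + (2 - (-384)*√9)) = √(1333 + (2 - (-384)*3)) = √(1333 + (2 - 128*(-9))) = √(1333 + (2 + 1152)) = √(1333 + 1154) = √2487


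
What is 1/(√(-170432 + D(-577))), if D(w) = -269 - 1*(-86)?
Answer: -I*√170615/170615 ≈ -0.002421*I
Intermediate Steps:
D(w) = -183 (D(w) = -269 + 86 = -183)
1/(√(-170432 + D(-577))) = 1/(√(-170432 - 183)) = 1/(√(-170615)) = 1/(I*√170615) = -I*√170615/170615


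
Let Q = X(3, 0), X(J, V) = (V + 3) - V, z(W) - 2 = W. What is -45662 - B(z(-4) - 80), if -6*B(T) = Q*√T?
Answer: -45662 + I*√82/2 ≈ -45662.0 + 4.5277*I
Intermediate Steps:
z(W) = 2 + W
X(J, V) = 3 (X(J, V) = (3 + V) - V = 3)
Q = 3
B(T) = -√T/2
-45662 - B(z(-4) - 80) = -45662 - (-1)*√((2 - 4) - 80)/2 = -45662 - (-1)*√(-2 - 80)/2 = -45662 - (-1)*√(-82)/2 = -45662 - (-1)*I*√82/2 = -45662 + I*√82/2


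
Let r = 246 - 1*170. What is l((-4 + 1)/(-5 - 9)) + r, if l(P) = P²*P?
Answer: 208571/2744 ≈ 76.010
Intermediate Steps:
l(P) = P³
r = 76 (r = 246 - 170 = 76)
l((-4 + 1)/(-5 - 9)) + r = ((-4 + 1)/(-5 - 9))³ + 76 = (-3/(-14))³ + 76 = (-3*(-1/14))³ + 76 = (3/14)³ + 76 = 27/2744 + 76 = 208571/2744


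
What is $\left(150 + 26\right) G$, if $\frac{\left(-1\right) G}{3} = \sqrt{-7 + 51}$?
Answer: $- 1056 \sqrt{11} \approx -3502.4$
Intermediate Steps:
$G = - 6 \sqrt{11}$ ($G = - 3 \sqrt{-7 + 51} = - 3 \sqrt{44} = - 3 \cdot 2 \sqrt{11} = - 6 \sqrt{11} \approx -19.9$)
$\left(150 + 26\right) G = \left(150 + 26\right) \left(- 6 \sqrt{11}\right) = 176 \left(- 6 \sqrt{11}\right) = - 1056 \sqrt{11}$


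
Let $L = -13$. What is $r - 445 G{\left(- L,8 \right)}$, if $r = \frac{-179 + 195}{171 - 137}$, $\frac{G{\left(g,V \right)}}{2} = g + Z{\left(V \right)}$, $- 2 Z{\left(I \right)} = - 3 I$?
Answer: $- \frac{378242}{17} \approx -22250.0$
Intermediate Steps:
$Z{\left(I \right)} = \frac{3 I}{2}$ ($Z{\left(I \right)} = - \frac{\left(-3\right) I}{2} = \frac{3 I}{2}$)
$G{\left(g,V \right)} = 2 g + 3 V$ ($G{\left(g,V \right)} = 2 \left(g + \frac{3 V}{2}\right) = 2 g + 3 V$)
$r = \frac{8}{17}$ ($r = \frac{16}{34} = 16 \cdot \frac{1}{34} = \frac{8}{17} \approx 0.47059$)
$r - 445 G{\left(- L,8 \right)} = \frac{8}{17} - 445 \left(2 \left(\left(-1\right) \left(-13\right)\right) + 3 \cdot 8\right) = \frac{8}{17} - 445 \left(2 \cdot 13 + 24\right) = \frac{8}{17} - 445 \left(26 + 24\right) = \frac{8}{17} - 22250 = - \frac{378242}{17}$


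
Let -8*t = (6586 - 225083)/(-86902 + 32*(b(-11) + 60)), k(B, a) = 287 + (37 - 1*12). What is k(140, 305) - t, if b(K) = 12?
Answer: 211375105/676784 ≈ 312.32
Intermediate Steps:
k(B, a) = 312 (k(B, a) = 287 + (37 - 12) = 287 + 25 = 312)
t = -218497/676784 (t = -(6586 - 225083)/(8*(-86902 + 32*(12 + 60))) = -(-218497)/(8*(-86902 + 32*72)) = -(-218497)/(8*(-86902 + 2304)) = -(-218497)/(8*(-84598)) = -(-218497)*(-1)/(8*84598) = -1/8*218497/84598 = -218497/676784 ≈ -0.32285)
k(140, 305) - t = 312 - 1*(-218497/676784) = 312 + 218497/676784 = 211375105/676784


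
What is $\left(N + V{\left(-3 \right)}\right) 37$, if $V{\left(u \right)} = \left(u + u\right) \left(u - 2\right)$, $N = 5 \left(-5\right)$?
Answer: $185$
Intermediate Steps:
$N = -25$
$V{\left(u \right)} = 2 u \left(-2 + u\right)$
$\left(N + V{\left(-3 \right)}\right) 37 = \left(-25 + 2 \left(-3\right) \left(-2 - 3\right)\right) 37 = \left(-25 + 2 \left(-3\right) \left(-5\right)\right) 37 = \left(-25 + 30\right) 37 = 5 \cdot 37 = 185$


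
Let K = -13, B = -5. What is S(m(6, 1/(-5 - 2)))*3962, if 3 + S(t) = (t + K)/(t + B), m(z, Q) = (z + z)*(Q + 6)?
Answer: -3843140/457 ≈ -8409.5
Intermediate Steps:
m(z, Q) = 2*z*(6 + Q) (m(z, Q) = (2*z)*(6 + Q) = 2*z*(6 + Q))
S(t) = -3 + (-13 + t)/(-5 + t) (S(t) = -3 + (t - 13)/(t - 5) = -3 + (-13 + t)/(-5 + t))
S(m(6, 1/(-5 - 2)))*3962 = (2*(1 - 2*6*(6 + 1/(-5 - 2)))/(-5 + 2*6*(6 + 1/(-5 - 2))))*3962 = (2*(1 - 2*6*(6 + 1/(-7)))/(-5 + 2*6*(6 + 1/(-7))))*3962 = (2*(1 - 2*6*(6 - ⅐))/(-5 + 2*6*(6 - ⅐)))*3962 = (2*(1 - 2*6*41/7)/(-5 + 2*6*(41/7)))*3962 = (2*(1 - 1*492/7)/(-5 + 492/7))*3962 = (2*(1 - 492/7)/(457/7))*3962 = (2*(7/457)*(-485/7))*3962 = -970/457*3962 = -3843140/457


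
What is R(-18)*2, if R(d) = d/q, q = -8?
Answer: 9/2 ≈ 4.5000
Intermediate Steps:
R(d) = -d/8 (R(d) = d/(-8) = d*(-⅛) = -d/8)
R(-18)*2 = -⅛*(-18)*2 = (9/4)*2 = 9/2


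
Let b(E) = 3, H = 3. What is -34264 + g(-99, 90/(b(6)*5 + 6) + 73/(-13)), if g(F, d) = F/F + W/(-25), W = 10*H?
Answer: -171321/5 ≈ -34264.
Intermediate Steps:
W = 30 (W = 10*3 = 30)
g(F, d) = -1/5 (g(F, d) = F/F + 30/(-25) = 1 + 30*(-1/25) = 1 - 6/5 = -1/5)
-34264 + g(-99, 90/(b(6)*5 + 6) + 73/(-13)) = -34264 - 1/5 = -171321/5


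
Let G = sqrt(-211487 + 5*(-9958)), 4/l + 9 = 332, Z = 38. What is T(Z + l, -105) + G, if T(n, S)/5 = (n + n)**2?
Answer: 3014985680/104329 + I*sqrt(261277) ≈ 28899.0 + 511.15*I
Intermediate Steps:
l = 4/323 (l = 4/(-9 + 332) = 4/323 ≈ 0.012384)
G = I*sqrt(261277) (G = sqrt(-211487 - 49790) = sqrt(-261277) = I*sqrt(261277) ≈ 511.15*I)
T(n, S) = 20*n**2 (T(n, S) = 5*(n + n)**2 = 5*(2*n)**2 = 5*(4*n**2) = 20*n**2)
T(Z + l, -105) + G = 20*(38 + 4/323)**2 + I*sqrt(261277) = 20*(12278/323)**2 + I*sqrt(261277) = 20*(150749284/104329) + I*sqrt(261277) = 3014985680/104329 + I*sqrt(261277)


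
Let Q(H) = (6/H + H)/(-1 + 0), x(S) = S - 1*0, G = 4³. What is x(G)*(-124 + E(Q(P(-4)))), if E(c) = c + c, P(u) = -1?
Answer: -7040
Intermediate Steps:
G = 64
x(S) = S (x(S) = S + 0 = S)
Q(H) = -H - 6/H (Q(H) = (H + 6/H)/(-1) = (H + 6/H)*(-1) = -H - 6/H)
E(c) = 2*c
x(G)*(-124 + E(Q(P(-4)))) = 64*(-124 + 2*(-1*(-1) - 6/(-1))) = 64*(-124 + 2*(1 - 6*(-1))) = 64*(-124 + 2*(1 + 6)) = 64*(-124 + 2*7) = 64*(-124 + 14) = 64*(-110) = -7040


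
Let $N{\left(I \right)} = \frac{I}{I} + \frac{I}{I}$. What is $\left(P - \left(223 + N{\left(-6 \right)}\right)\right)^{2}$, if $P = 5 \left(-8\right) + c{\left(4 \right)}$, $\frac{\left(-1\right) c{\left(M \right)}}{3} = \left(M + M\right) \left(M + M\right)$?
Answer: $208849$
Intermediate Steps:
$c{\left(M \right)} = - 12 M^{2}$ ($c{\left(M \right)} = - 3 \left(M + M\right) \left(M + M\right) = - 3 \cdot 2 M 2 M = - 3 \cdot 4 M^{2} = - 12 M^{2}$)
$N{\left(I \right)} = 2$ ($N{\left(I \right)} = 1 + 1 = 2$)
$P = -232$ ($P = 5 \left(-8\right) - 12 \cdot 4^{2} = -40 - 192 = -232$)
$\left(P - \left(223 + N{\left(-6 \right)}\right)\right)^{2} = \left(-232 - 225\right)^{2} = \left(-457\right)^{2} = 208849$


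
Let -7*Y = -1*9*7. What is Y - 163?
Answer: -154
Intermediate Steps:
Y = 9 (Y = -(-1*9)*7/7 = -(-9)*7/7 = -1/7*(-63) = 9)
Y - 163 = 9 - 163 = -154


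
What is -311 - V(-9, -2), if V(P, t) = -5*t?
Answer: -321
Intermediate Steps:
-311 - V(-9, -2) = -311 - (-5)*(-2) = -311 - 1*10 = -311 - 10 = -321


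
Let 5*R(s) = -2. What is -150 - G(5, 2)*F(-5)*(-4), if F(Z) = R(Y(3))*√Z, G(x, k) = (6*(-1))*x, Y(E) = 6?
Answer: -150 + 48*I*√5 ≈ -150.0 + 107.33*I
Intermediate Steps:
G(x, k) = -6*x
R(s) = -⅖ (R(s) = (⅕)*(-2) = -⅖)
F(Z) = -2*√Z/5
-150 - G(5, 2)*F(-5)*(-4) = -150 - (-6*5)*(-2*I*√5/5)*(-4) = -150 - (-(-12)*I*√5)*(-4) = -150 - 12*I*√5*(-4) = -150 - (-48)*I*√5 = -150 + 48*I*√5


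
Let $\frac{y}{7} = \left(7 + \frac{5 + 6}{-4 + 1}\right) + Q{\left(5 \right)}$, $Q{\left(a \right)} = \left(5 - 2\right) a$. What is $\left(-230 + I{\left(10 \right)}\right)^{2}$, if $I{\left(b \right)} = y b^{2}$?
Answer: $\frac{1429596100}{9} \approx 1.5884 \cdot 10^{8}$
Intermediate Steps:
$Q{\left(a \right)} = 3 a$
$y = \frac{385}{3}$ ($y = 7 \left(\left(7 + \frac{5 + 6}{-4 + 1}\right) + 3 \cdot 5\right) = 7 \left(\left(7 + \frac{11}{-3}\right) + 15\right) = 7 \left(\left(7 + 11 \left(- \frac{1}{3}\right)\right) + 15\right) = 7 \left(\left(7 - \frac{11}{3}\right) + 15\right) = 7 \left(\frac{10}{3} + 15\right) = 7 \cdot \frac{55}{3} = \frac{385}{3} \approx 128.33$)
$I{\left(b \right)} = \frac{385 b^{2}}{3}$
$\left(-230 + I{\left(10 \right)}\right)^{2} = \left(-230 + \frac{385 \cdot 10^{2}}{3}\right)^{2} = \left(-230 + \frac{385}{3} \cdot 100\right)^{2} = \left(-230 + \frac{38500}{3}\right)^{2} = \left(\frac{37810}{3}\right)^{2} = \frac{1429596100}{9}$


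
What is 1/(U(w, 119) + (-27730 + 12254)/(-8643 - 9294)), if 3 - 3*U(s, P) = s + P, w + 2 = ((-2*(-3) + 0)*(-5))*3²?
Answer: 17937/948200 ≈ 0.018917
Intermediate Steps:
w = -272 (w = -2 + ((-2*(-3) + 0)*(-5))*3² = -2 + ((6 + 0)*(-5))*9 = -2 + (6*(-5))*9 = -2 - 30*9 = -2 - 270 = -272)
U(s, P) = 1 - P/3 - s/3 (U(s, P) = 1 - (s + P)/3 = 1 - (P + s)/3 = 1 + (-P/3 - s/3) = 1 - P/3 - s/3)
1/(U(w, 119) + (-27730 + 12254)/(-8643 - 9294)) = 1/((1 - ⅓*119 - ⅓*(-272)) + (-27730 + 12254)/(-8643 - 9294)) = 1/((1 - 119/3 + 272/3) - 15476/(-17937)) = 1/(52 - 15476*(-1/17937)) = 1/(52 + 15476/17937) = 1/(948200/17937) = 17937/948200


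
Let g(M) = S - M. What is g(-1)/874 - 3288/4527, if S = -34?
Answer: -1007701/1318866 ≈ -0.76407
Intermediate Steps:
g(M) = -34 - M
g(-1)/874 - 3288/4527 = (-34 - 1*(-1))/874 - 3288/4527 = (-34 + 1)*(1/874) - 3288*1/4527 = -33*1/874 - 1096/1509 = -33/874 - 1096/1509 = -1007701/1318866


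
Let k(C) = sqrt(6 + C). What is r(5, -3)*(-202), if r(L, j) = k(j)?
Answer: -202*sqrt(3) ≈ -349.87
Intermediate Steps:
r(L, j) = sqrt(6 + j)
r(5, -3)*(-202) = sqrt(6 - 3)*(-202) = sqrt(3)*(-202) = -202*sqrt(3)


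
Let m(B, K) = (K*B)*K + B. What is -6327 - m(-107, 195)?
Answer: 4062455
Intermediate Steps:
m(B, K) = B + B*K² (m(B, K) = (B*K)*K + B = B*K² + B = B + B*K²)
-6327 - m(-107, 195) = -6327 - (-107)*(1 + 195²) = -6327 - (-107)*(1 + 38025) = -6327 - (-107)*38026 = -6327 - 1*(-4068782) = -6327 + 4068782 = 4062455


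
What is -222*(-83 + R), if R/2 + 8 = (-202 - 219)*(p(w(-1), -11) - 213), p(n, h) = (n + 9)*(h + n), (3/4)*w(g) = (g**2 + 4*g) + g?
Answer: -152962514/3 ≈ -5.0988e+7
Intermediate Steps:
w(g) = 4*g**2/3 + 20*g/3 (w(g) = 4*((g**2 + 4*g) + g)/3 = 4*(g**2 + 5*g)/3 = 4*g**2/3 + 20*g/3)
p(n, h) = (9 + n)*(h + n)
R = 2067808/9 (R = -16 + 2*((-202 - 219)*((((4/3)*(-1)*(5 - 1))**2 + 9*(-11) + 9*((4/3)*(-1)*(5 - 1)) - 44*(-1)*(5 - 1)/3) - 213)) = -16 + 2*(-421*((((4/3)*(-1)*4)**2 - 99 + 9*((4/3)*(-1)*4) - 44*(-1)*4/3) - 213)) = -16 + 2*(-421*(((-16/3)**2 - 99 + 9*(-16/3) - 11*(-16/3)) - 213)) = -16 + 2*(-421*((256/9 - 99 - 48 + 176/3) - 213)) = -16 + 2*(-421*(-539/9 - 213)) = -16 + 2*(-421*(-2456/9)) = -16 + 2*(1033976/9) = -16 + 2067952/9 = 2067808/9 ≈ 2.2976e+5)
-222*(-83 + R) = -222*(-83 + 2067808/9) = -222*2067061/9 = -152962514/3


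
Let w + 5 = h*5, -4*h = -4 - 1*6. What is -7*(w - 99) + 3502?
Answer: 8285/2 ≈ 4142.5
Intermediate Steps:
h = 5/2 (h = -(-4 - 1*6)/4 = -(-4 - 6)/4 = -¼*(-10) = 5/2 ≈ 2.5000)
w = 15/2 (w = -5 + (5/2)*5 = -5 + 25/2 = 15/2 ≈ 7.5000)
-7*(w - 99) + 3502 = -7*(15/2 - 99) + 3502 = -7*(-183/2) + 3502 = 1281/2 + 3502 = 8285/2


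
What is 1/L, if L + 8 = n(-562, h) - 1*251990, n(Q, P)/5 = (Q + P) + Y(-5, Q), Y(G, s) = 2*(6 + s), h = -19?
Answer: -1/260463 ≈ -3.8393e-6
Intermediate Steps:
Y(G, s) = 12 + 2*s
n(Q, P) = 60 + 5*P + 15*Q (n(Q, P) = 5*((Q + P) + (12 + 2*Q)) = 5*((P + Q) + (12 + 2*Q)) = 5*(12 + P + 3*Q) = 60 + 5*P + 15*Q)
L = -260463 (L = -8 + ((60 + 5*(-19) + 15*(-562)) - 1*251990) = -8 + ((60 - 95 - 8430) - 251990) = -8 + (-8465 - 251990) = -8 - 260455 = -260463)
1/L = 1/(-260463) = -1/260463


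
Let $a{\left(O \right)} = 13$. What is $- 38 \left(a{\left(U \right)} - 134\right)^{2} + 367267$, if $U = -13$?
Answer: $-189091$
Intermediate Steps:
$- 38 \left(a{\left(U \right)} - 134\right)^{2} + 367267 = - 38 \left(13 - 134\right)^{2} + 367267 = - 38 \left(-121\right)^{2} + 367267 = \left(-38\right) 14641 + 367267 = -556358 + 367267 = -189091$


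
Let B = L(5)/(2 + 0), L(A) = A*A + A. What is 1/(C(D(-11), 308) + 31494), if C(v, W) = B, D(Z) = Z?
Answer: 1/31509 ≈ 3.1737e-5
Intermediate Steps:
L(A) = A + A² (L(A) = A² + A = A + A²)
B = 15 (B = (5*(1 + 5))/(2 + 0) = (5*6)/2 = (½)*30 = 15)
C(v, W) = 15
1/(C(D(-11), 308) + 31494) = 1/(15 + 31494) = 1/31509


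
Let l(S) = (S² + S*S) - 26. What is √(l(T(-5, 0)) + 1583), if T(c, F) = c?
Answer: √1607 ≈ 40.087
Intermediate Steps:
l(S) = -26 + 2*S² (l(S) = (S² + S²) - 26 = 2*S² - 26 = -26 + 2*S²)
√(l(T(-5, 0)) + 1583) = √((-26 + 2*(-5)²) + 1583) = √((-26 + 2*25) + 1583) = √((-26 + 50) + 1583) = √(24 + 1583) = √1607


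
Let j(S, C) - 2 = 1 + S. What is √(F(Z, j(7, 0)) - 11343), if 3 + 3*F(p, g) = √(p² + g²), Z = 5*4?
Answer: √(-102096 + 30*√5)/3 ≈ 106.47*I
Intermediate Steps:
j(S, C) = 3 + S (j(S, C) = 2 + (1 + S) = 3 + S)
Z = 20
F(p, g) = -1 + √(g² + p²)/3 (F(p, g) = -1 + √(p² + g²)/3 = -1 + √(g² + p²)/3)
√(F(Z, j(7, 0)) - 11343) = √((-1 + √((3 + 7)² + 20²)/3) - 11343) = √((-1 + √(10² + 400)/3) - 11343) = √((-1 + √(100 + 400)/3) - 11343) = √((-1 + √500/3) - 11343) = √((-1 + (10*√5)/3) - 11343) = √((-1 + 10*√5/3) - 11343) = √(-11344 + 10*√5/3)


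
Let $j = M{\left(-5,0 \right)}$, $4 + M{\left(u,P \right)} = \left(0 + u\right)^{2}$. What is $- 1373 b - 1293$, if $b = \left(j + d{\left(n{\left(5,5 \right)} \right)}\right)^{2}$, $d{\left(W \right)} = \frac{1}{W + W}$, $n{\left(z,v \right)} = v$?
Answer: $- \frac{61256633}{100} \approx -6.1257 \cdot 10^{5}$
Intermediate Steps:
$M{\left(u,P \right)} = -4 + u^{2}$ ($M{\left(u,P \right)} = -4 + \left(0 + u\right)^{2} = -4 + u^{2}$)
$j = 21$ ($j = -4 + \left(-5\right)^{2} = -4 + 25 = 21$)
$d{\left(W \right)} = \frac{1}{2 W}$
$b = \frac{44521}{100}$ ($b = \left(21 + \frac{1}{2 \cdot 5}\right)^{2} = \left(21 + \frac{1}{2} \cdot \frac{1}{5}\right)^{2} = \left(21 + \frac{1}{10}\right)^{2} = \left(\frac{211}{10}\right)^{2} = \frac{44521}{100} \approx 445.21$)
$- 1373 b - 1293 = \left(-1373\right) \frac{44521}{100} - 1293 = - \frac{61127333}{100} - 1293 = - \frac{61256633}{100}$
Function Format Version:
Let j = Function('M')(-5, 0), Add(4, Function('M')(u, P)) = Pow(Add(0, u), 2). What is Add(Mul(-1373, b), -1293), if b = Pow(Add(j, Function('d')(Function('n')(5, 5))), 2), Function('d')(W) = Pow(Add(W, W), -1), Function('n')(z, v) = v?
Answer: Rational(-61256633, 100) ≈ -6.1257e+5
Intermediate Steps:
Function('M')(u, P) = Add(-4, Pow(u, 2)) (Function('M')(u, P) = Add(-4, Pow(Add(0, u), 2)) = Add(-4, Pow(u, 2)))
j = 21 (j = Add(-4, Pow(-5, 2)) = Add(-4, 25) = 21)
Function('d')(W) = Mul(Rational(1, 2), Pow(W, -1)) (Function('d')(W) = Pow(Mul(2, W), -1) = Mul(Rational(1, 2), Pow(W, -1)))
b = Rational(44521, 100) (b = Pow(Add(21, Mul(Rational(1, 2), Pow(5, -1))), 2) = Pow(Add(21, Mul(Rational(1, 2), Rational(1, 5))), 2) = Pow(Add(21, Rational(1, 10)), 2) = Pow(Rational(211, 10), 2) = Rational(44521, 100) ≈ 445.21)
Add(Mul(-1373, b), -1293) = Add(Mul(-1373, Rational(44521, 100)), -1293) = Add(Rational(-61127333, 100), -1293) = Rational(-61256633, 100)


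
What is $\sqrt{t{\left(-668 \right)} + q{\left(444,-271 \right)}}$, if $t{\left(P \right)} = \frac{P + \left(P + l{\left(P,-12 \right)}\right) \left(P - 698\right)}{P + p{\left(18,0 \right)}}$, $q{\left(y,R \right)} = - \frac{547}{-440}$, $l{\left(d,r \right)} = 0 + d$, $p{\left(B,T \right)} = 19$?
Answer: $\frac{i \sqrt{473380905030}}{12980} \approx 53.007 i$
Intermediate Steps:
$l{\left(d,r \right)} = d$
$q{\left(y,R \right)} = \frac{547}{440}$ ($q{\left(y,R \right)} = \left(-547\right) \left(- \frac{1}{440}\right) = \frac{547}{440}$)
$t{\left(P \right)} = \frac{P + 2 P \left(-698 + P\right)}{19 + P}$ ($t{\left(P \right)} = \frac{P + \left(P + P\right) \left(P - 698\right)}{P + 19} = \frac{P + 2 P \left(-698 + P\right)}{19 + P}$)
$\sqrt{t{\left(-668 \right)} + q{\left(444,-271 \right)}} = \sqrt{- \frac{668 \left(-1395 + 2 \left(-668\right)\right)}{19 - 668} + \frac{547}{440}} = \sqrt{- \frac{668 \left(-1395 - 1336\right)}{-649} + \frac{547}{440}} = \sqrt{\left(-668\right) \left(- \frac{1}{649}\right) \left(-2731\right) + \frac{547}{440}} = \sqrt{- \frac{1824308}{649} + \frac{547}{440}} = \sqrt{- \frac{72940047}{25960}} = \frac{i \sqrt{473380905030}}{12980}$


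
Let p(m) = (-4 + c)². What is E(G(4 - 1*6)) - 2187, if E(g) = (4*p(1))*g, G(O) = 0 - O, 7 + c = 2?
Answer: -1539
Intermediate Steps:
c = -5 (c = -7 + 2 = -5)
p(m) = 81 (p(m) = (-4 - 5)² = (-9)² = 81)
G(O) = -O
E(g) = 324*g (E(g) = (4*81)*g = 324*g)
E(G(4 - 1*6)) - 2187 = 324*(-(4 - 1*6)) - 2187 = 324*(-(4 - 6)) - 2187 = 324*(-1*(-2)) - 2187 = 324*2 - 2187 = 648 - 2187 = -1539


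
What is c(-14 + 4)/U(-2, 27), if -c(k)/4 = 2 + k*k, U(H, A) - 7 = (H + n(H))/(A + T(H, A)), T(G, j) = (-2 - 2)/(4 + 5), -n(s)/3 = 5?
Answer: -12189/190 ≈ -64.153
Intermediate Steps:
n(s) = -15 (n(s) = -3*5 = -15)
T(G, j) = -4/9
U(H, A) = 7 + (-15 + H)/(-4/9 + A) (U(H, A) = 7 + (H - 15)/(A - 4/9) = 7 + (-15 + H)/(-4/9 + A))
c(k) = -8 - 4*k**2 (c(k) = -4*(2 + k*k) = -4*(2 + k**2) = -8 - 4*k**2)
c(-14 + 4)/U(-2, 27) = (-8 - 4*(-14 + 4)**2)/(((-163 + 9*(-2) + 63*27)/(-4 + 9*27))) = (-8 - 4*(-10)**2)/(((-163 - 18 + 1701)/(-4 + 243))) = (-8 - 4*100)/((1520/239)) = (-8 - 400)/(((1/239)*1520)) = -408/1520/239 = -408*239/1520 = -12189/190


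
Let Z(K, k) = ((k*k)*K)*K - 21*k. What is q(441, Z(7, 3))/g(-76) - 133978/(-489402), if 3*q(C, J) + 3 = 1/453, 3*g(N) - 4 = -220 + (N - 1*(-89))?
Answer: 309168829/1071545679 ≈ 0.28853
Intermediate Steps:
Z(K, k) = -21*k + K²*k² (Z(K, k) = (k²*K)*K - 21*k = (K*k²)*K - 21*k = K²*k² - 21*k = -21*k + K²*k²)
g(N) = -127/3 + N/3 (g(N) = 4/3 + (-220 + (N - 1*(-89)))/3 = 4/3 + (-220 + (N + 89))/3 = 4/3 + (-220 + (89 + N))/3 = 4/3 + (-131 + N)/3 = 4/3 + (-131/3 + N/3) = -127/3 + N/3)
q(C, J) = -1358/1359 (q(C, J) = -1 + (⅓)/453 = -1 + (⅓)*(1/453) = -1 + 1/1359 = -1358/1359)
q(441, Z(7, 3))/g(-76) - 133978/(-489402) = -1358/(1359*(-127/3 + (⅓)*(-76))) - 133978/(-489402) = -1358/(1359*(-127/3 - 76/3)) - 133978*(-1/489402) = -1358/(1359*(-203/3)) + 66989/244701 = -1358/1359*(-3/203) + 66989/244701 = 194/13137 + 66989/244701 = 309168829/1071545679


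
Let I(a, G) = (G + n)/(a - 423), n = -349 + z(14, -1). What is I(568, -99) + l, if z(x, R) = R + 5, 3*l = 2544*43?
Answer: 5286836/145 ≈ 36461.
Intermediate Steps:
l = 36464 (l = (2544*43)/3 = (⅓)*109392 = 36464)
z(x, R) = 5 + R
n = -345 (n = -349 + (5 - 1) = -349 + 4 = -345)
I(a, G) = (-345 + G)/(-423 + a) (I(a, G) = (G - 345)/(a - 423) = (-345 + G)/(-423 + a))
I(568, -99) + l = (-345 - 99)/(-423 + 568) + 36464 = -444/145 + 36464 = 5286836/145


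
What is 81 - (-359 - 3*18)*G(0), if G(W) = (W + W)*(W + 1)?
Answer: 81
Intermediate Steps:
G(W) = 2*W*(1 + W) (G(W) = (2*W)*(1 + W) = 2*W*(1 + W))
81 - (-359 - 3*18)*G(0) = 81 - (-359 - 3*18)*2*0*(1 + 0) = 81 - (-359 - 1*54)*2*0*1 = 81 - (-359 - 54)*0 = 81 - (-413)*0 = 81 - 1*0 = 81 + 0 = 81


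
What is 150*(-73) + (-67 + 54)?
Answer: -10963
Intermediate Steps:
150*(-73) + (-67 + 54) = -10950 - 13 = -10963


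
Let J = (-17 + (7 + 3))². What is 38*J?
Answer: 1862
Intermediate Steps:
J = 49 (J = (-17 + 10)² = (-7)² = 49)
38*J = 38*49 = 1862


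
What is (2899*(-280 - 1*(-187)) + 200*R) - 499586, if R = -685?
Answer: -906193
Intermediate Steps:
(2899*(-280 - 1*(-187)) + 200*R) - 499586 = (2899*(-280 - 1*(-187)) + 200*(-685)) - 499586 = (2899*(-280 + 187) - 137000) - 499586 = (2899*(-93) - 137000) - 499586 = (-269607 - 137000) - 499586 = -406607 - 499586 = -906193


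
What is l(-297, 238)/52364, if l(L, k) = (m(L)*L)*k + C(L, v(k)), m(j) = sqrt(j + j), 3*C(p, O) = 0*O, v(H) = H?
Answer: -106029*I*sqrt(66)/26182 ≈ -32.9*I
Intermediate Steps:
C(p, O) = 0 (C(p, O) = (0*O)/3 = (1/3)*0 = 0)
m(j) = sqrt(2)*sqrt(j) (m(j) = sqrt(2*j) = sqrt(2)*sqrt(j))
l(L, k) = k*sqrt(2)*L**(3/2) (l(L, k) = ((sqrt(2)*sqrt(L))*L)*k + 0 = (sqrt(2)*L**(3/2))*k + 0 = k*sqrt(2)*L**(3/2) + 0 = k*sqrt(2)*L**(3/2))
l(-297, 238)/52364 = (238*sqrt(2)*(-297)**(3/2))/52364 = (238*sqrt(2)*(-891*I*sqrt(33)))*(1/52364) = -212058*I*sqrt(66)*(1/52364) = -106029*I*sqrt(66)/26182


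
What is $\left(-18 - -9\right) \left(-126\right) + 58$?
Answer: $1192$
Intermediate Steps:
$\left(-18 - -9\right) \left(-126\right) + 58 = \left(-18 + 9\right) \left(-126\right) + 58 = \left(-9\right) \left(-126\right) + 58 = 1134 + 58 = 1192$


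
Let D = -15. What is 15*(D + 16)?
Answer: 15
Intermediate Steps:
15*(D + 16) = 15*(-15 + 16) = 15*1 = 15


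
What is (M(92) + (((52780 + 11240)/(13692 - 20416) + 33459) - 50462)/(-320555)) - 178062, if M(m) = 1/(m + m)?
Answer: -17654653415776853/99148943720 ≈ -1.7806e+5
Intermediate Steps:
M(m) = 1/(2*m)
(M(92) + (((52780 + 11240)/(13692 - 20416) + 33459) - 50462)/(-320555)) - 178062 = ((1/2)/92 + (((52780 + 11240)/(13692 - 20416) + 33459) - 50462)/(-320555)) - 178062 = ((1/2)*(1/92) + ((64020/(-6724) + 33459) - 50462)*(-1/320555)) - 178062 = (1/184 + ((64020*(-1/6724) + 33459) - 50462)*(-1/320555)) - 178062 = (1/184 + ((-16005/1681 + 33459) - 50462)*(-1/320555)) - 178062 = (1/184 + (56228574/1681 - 50462)*(-1/320555)) - 178062 = (1/184 - 28598048/1681*(-1/320555)) - 178062 = (1/184 + 28598048/538852955) - 178062 = 5800893787/99148943720 - 178062 = -17654653415776853/99148943720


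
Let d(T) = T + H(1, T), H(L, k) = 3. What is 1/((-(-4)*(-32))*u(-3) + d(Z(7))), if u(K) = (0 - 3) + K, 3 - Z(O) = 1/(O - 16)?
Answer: 9/6967 ≈ 0.0012918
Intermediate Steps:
Z(O) = 3 - 1/(-16 + O) (Z(O) = 3 - 1/(O - 16) = 3 - 1/(-16 + O))
u(K) = -3 + K
d(T) = 3 + T (d(T) = T + 3 = 3 + T)
1/((-(-4)*(-32))*u(-3) + d(Z(7))) = 1/((-(-4)*(-32))*(-3 - 3) + (3 + (-49 + 3*7)/(-16 + 7))) = 1/(-4*32*(-6) + (3 + (-49 + 21)/(-9))) = 1/(-128*(-6) + (3 - ⅑*(-28))) = 1/(768 + (3 + 28/9)) = 1/(768 + 55/9) = 1/(6967/9) = 9/6967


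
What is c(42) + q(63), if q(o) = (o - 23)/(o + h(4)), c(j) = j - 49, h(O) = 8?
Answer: -457/71 ≈ -6.4366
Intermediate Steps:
c(j) = -49 + j
q(o) = (-23 + o)/(8 + o) (q(o) = (o - 23)/(o + 8) = (-23 + o)/(8 + o))
c(42) + q(63) = (-49 + 42) + (-23 + 63)/(8 + 63) = -7 + 40/71 = -457/71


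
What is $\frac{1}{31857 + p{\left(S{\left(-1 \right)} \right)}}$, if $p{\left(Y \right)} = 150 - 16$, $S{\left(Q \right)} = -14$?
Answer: $\frac{1}{31991} \approx 3.1259 \cdot 10^{-5}$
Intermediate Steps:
$p{\left(Y \right)} = 134$
$\frac{1}{31857 + p{\left(S{\left(-1 \right)} \right)}} = \frac{1}{31857 + 134} = \frac{1}{31991}$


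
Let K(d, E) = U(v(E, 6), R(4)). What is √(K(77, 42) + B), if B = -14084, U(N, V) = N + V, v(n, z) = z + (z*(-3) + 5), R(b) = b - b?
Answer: I*√14091 ≈ 118.71*I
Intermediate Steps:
R(b) = 0
v(n, z) = 5 - 2*z (v(n, z) = z + (-3*z + 5) = z + (5 - 3*z) = 5 - 2*z)
K(d, E) = -7 (K(d, E) = (5 - 2*6) + 0 = (5 - 12) + 0 = -7 + 0 = -7)
√(K(77, 42) + B) = √(-7 - 14084) = √(-14091) = I*√14091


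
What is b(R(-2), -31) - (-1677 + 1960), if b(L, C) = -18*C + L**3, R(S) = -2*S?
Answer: 339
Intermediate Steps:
b(L, C) = L**3 - 18*C
b(R(-2), -31) - (-1677 + 1960) = ((-2*(-2))**3 - 18*(-31)) - (-1677 + 1960) = (4**3 + 558) - 1*283 = (64 + 558) - 283 = 622 - 283 = 339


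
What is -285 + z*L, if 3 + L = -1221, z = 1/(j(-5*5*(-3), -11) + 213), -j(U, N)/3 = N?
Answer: -11889/41 ≈ -289.98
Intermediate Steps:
j(U, N) = -3*N
z = 1/246 (z = 1/(-3*(-11) + 213) = 1/(33 + 213) = 1/246 ≈ 0.0040650)
L = -1224 (L = -3 - 1221 = -1224)
-285 + z*L = -285 + (1/246)*(-1224) = -285 - 204/41 = -11889/41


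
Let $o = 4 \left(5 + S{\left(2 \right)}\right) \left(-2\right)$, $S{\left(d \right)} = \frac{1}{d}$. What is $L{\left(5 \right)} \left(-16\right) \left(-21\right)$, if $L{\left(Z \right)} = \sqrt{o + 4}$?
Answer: $672 i \sqrt{10} \approx 2125.1 i$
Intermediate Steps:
$o = -44$ ($o = 4 \left(5 + \frac{1}{2}\right) \left(-2\right) = 4 \cdot \frac{11}{2} \left(-2\right) = 22 \left(-2\right) = -44$)
$L{\left(Z \right)} = 2 i \sqrt{10}$ ($L{\left(Z \right)} = \sqrt{-44 + 4} = \sqrt{-40} = 2 i \sqrt{10}$)
$L{\left(5 \right)} \left(-16\right) \left(-21\right) = 2 i \sqrt{10} \left(-16\right) \left(-21\right) = - 32 i \sqrt{10} \left(-21\right) = 672 i \sqrt{10}$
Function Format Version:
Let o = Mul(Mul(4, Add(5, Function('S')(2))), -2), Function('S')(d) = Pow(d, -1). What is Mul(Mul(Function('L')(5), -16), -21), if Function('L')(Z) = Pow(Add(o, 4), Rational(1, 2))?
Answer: Mul(672, I, Pow(10, Rational(1, 2))) ≈ Mul(2125.1, I)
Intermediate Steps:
o = -44 (o = Mul(Mul(4, Add(5, Pow(2, -1))), -2) = Mul(Mul(4, Add(5, Rational(1, 2))), -2) = Mul(Mul(4, Rational(11, 2)), -2) = Mul(22, -2) = -44)
Function('L')(Z) = Mul(2, I, Pow(10, Rational(1, 2))) (Function('L')(Z) = Pow(Add(-44, 4), Rational(1, 2)) = Pow(-40, Rational(1, 2)) = Mul(2, I, Pow(10, Rational(1, 2))))
Mul(Mul(Function('L')(5), -16), -21) = Mul(Mul(Mul(2, I, Pow(10, Rational(1, 2))), -16), -21) = Mul(Mul(-32, I, Pow(10, Rational(1, 2))), -21) = Mul(672, I, Pow(10, Rational(1, 2)))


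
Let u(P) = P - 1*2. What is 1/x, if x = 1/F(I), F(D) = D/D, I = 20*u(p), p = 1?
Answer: 1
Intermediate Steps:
u(P) = -2 + P (u(P) = P - 2 = -2 + P)
I = -20 (I = 20*(-2 + 1) = 20*(-1) = -20)
F(D) = 1
x = 1 (x = 1/1 = 1)
1/x = 1/1 = 1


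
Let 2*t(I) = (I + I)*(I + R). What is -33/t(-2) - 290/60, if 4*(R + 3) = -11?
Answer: -1295/186 ≈ -6.9624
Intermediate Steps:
R = -23/4 (R = -3 + (1/4)*(-11) = -3 - 11/4 = -23/4 ≈ -5.7500)
t(I) = I*(-23/4 + I) (t(I) = ((I + I)*(I - 23/4))/2 = ((2*I)*(-23/4 + I))/2 = (2*I*(-23/4 + I))/2 = I*(-23/4 + I))
-33/t(-2) - 290/60 = -33*(-2/(-23 + 4*(-2))) - 290/60 = -33*(-2/(-23 - 8)) - 290*1/60 = -33/((1/4)*(-2)*(-31)) - 29/6 = -33/31/2 - 29/6 = -33*2/31 - 29/6 = -66/31 - 29/6 = -1295/186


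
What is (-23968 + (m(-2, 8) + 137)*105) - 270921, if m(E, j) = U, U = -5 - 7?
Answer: -281764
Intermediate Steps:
U = -12
m(E, j) = -12
(-23968 + (m(-2, 8) + 137)*105) - 270921 = (-23968 + (-12 + 137)*105) - 270921 = (-23968 + 125*105) - 270921 = (-23968 + 13125) - 270921 = -10843 - 270921 = -281764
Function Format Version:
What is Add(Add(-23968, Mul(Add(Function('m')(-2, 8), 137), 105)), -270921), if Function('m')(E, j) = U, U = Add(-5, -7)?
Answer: -281764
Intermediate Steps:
U = -12
Function('m')(E, j) = -12
Add(Add(-23968, Mul(Add(Function('m')(-2, 8), 137), 105)), -270921) = Add(Add(-23968, Mul(Add(-12, 137), 105)), -270921) = Add(Add(-23968, Mul(125, 105)), -270921) = Add(Add(-23968, 13125), -270921) = Add(-10843, -270921) = -281764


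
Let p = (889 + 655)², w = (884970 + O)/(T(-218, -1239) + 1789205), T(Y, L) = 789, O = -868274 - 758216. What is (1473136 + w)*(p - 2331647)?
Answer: 68940532958985448/894997 ≈ 7.7029e+10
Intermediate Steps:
O = -1626490
w = -370760/894997 (w = (884970 - 1626490)/(789 + 1789205) = -741520/1789994 = -741520*1/1789994 = -370760/894997 ≈ -0.41426)
p = 2383936 (p = 1544² = 2383936)
(1473136 + w)*(p - 2331647) = (1473136 - 370760/894997)*(2383936 - 2331647) = (1318451929832/894997)*52289 = 68940532958985448/894997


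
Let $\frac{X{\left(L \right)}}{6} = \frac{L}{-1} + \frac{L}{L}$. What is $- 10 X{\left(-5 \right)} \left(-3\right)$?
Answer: $1080$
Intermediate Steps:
$X{\left(L \right)} = 6 - 6 L$ ($X{\left(L \right)} = 6 \left(\frac{L}{-1} + \frac{L}{L}\right) = 6 \left(L \left(-1\right) + 1\right) = 6 \left(- L + 1\right) = 6 \left(1 - L\right) = 6 - 6 L$)
$- 10 X{\left(-5 \right)} \left(-3\right) = - 10 \left(6 - -30\right) \left(-3\right) = - 10 \left(6 + 30\right) \left(-3\right) = \left(-10\right) 36 \left(-3\right) = \left(-360\right) \left(-3\right) = 1080$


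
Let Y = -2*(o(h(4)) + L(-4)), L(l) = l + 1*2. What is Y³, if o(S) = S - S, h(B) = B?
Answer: 64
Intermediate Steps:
o(S) = 0
L(l) = 2 + l (L(l) = l + 2 = 2 + l)
Y = 4 (Y = -2*(0 + (2 - 4)) = -2*(0 - 2) = -2*(-2) = 4)
Y³ = 4³ = 64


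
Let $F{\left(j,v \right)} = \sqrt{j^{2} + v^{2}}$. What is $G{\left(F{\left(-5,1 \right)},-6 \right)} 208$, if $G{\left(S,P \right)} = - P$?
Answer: $1248$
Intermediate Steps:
$G{\left(F{\left(-5,1 \right)},-6 \right)} 208 = \left(-1\right) \left(-6\right) 208 = 6 \cdot 208 = 1248$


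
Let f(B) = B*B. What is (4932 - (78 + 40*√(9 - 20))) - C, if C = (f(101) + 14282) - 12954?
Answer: -6675 - 40*I*√11 ≈ -6675.0 - 132.67*I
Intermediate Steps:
f(B) = B²
C = 11529 (C = (101² + 14282) - 12954 = (10201 + 14282) - 12954 = 24483 - 12954 = 11529)
(4932 - (78 + 40*√(9 - 20))) - C = (4932 - (78 + 40*√(9 - 20))) - 1*11529 = (4932 - (78 + 40*√(-11))) - 11529 = (4932 - (78 + 40*(I*√11))) - 11529 = (4932 - (78 + 40*I*√11)) - 11529 = (4932 + (-78 - 40*I*√11)) - 11529 = (4854 - 40*I*√11) - 11529 = -6675 - 40*I*√11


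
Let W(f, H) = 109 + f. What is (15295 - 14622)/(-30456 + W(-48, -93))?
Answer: -673/30395 ≈ -0.022142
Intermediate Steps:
(15295 - 14622)/(-30456 + W(-48, -93)) = (15295 - 14622)/(-30456 + (109 - 48)) = 673/(-30456 + 61) = 673/(-30395) = 673*(-1/30395) = -673/30395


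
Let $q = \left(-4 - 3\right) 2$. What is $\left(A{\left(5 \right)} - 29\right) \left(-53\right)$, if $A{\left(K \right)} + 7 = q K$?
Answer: $5618$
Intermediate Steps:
$q = -14$ ($q = \left(-7\right) 2 = -14$)
$A{\left(K \right)} = -7 - 14 K$
$\left(A{\left(5 \right)} - 29\right) \left(-53\right) = \left(\left(-7 - 70\right) - 29\right) \left(-53\right) = \left(-77 - 29\right) \left(-53\right) = \left(-106\right) \left(-53\right) = 5618$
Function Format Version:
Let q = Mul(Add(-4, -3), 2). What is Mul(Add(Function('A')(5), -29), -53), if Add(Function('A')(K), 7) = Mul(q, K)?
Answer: 5618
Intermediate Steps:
q = -14 (q = Mul(-7, 2) = -14)
Function('A')(K) = Add(-7, Mul(-14, K))
Mul(Add(Function('A')(5), -29), -53) = Mul(Add(Add(-7, Mul(-14, 5)), -29), -53) = Mul(Add(Add(-7, -70), -29), -53) = Mul(Add(-77, -29), -53) = Mul(-106, -53) = 5618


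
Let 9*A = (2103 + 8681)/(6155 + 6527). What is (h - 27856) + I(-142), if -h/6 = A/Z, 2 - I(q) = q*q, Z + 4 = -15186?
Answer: -6937625508938/144479685 ≈ -48018.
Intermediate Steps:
Z = -15190 (Z = -4 - 15186 = -15190)
A = 5392/57069 (A = ((2103 + 8681)/(6155 + 6527))/9 = (10784/12682)/9 = (10784*(1/12682))/9 = (⅑)*(5392/6341) = 5392/57069 ≈ 0.094482)
I(q) = 2 - q² (I(q) = 2 - q*q = 2 - q²)
h = 5392/144479685 (h = -10784/(19023*(-15190)) = -10784*(-1)/(19023*15190) = -6*(-2696/433439055) = 5392/144479685 ≈ 3.7320e-5)
(h - 27856) + I(-142) = (5392/144479685 - 27856) + (2 - 1*(-142)²) = -4024626099968/144479685 + (2 - 1*20164) = -4024626099968/144479685 + (2 - 20164) = -4024626099968/144479685 - 20162 = -6937625508938/144479685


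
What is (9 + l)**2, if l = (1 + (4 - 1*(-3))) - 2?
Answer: 225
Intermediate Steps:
l = 6 (l = (1 + (4 + 3)) - 2 = (1 + 7) - 2 = 8 - 2 = 6)
(9 + l)**2 = (9 + 6)**2 = 15**2 = 225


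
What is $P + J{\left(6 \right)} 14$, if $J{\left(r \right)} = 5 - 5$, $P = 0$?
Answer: $0$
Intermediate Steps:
$J{\left(r \right)} = 0$ ($J{\left(r \right)} = 5 - 5 = 0$)
$P + J{\left(6 \right)} 14 = 0 + 0 \cdot 14 = 0 + 0 = 0$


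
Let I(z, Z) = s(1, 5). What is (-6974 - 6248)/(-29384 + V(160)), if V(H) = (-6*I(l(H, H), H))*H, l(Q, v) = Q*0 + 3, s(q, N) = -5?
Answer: 6611/12292 ≈ 0.53783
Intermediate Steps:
l(Q, v) = 3 (l(Q, v) = 0 + 3 = 3)
I(z, Z) = -5
V(H) = 30*H (V(H) = (-6*(-5))*H = 30*H)
(-6974 - 6248)/(-29384 + V(160)) = (-6974 - 6248)/(-29384 + 30*160) = -13222/(-29384 + 4800) = -13222/(-24584) = -13222*(-1/24584) = 6611/12292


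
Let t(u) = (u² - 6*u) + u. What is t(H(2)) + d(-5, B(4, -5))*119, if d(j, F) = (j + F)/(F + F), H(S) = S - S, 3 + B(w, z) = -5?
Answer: 1547/16 ≈ 96.688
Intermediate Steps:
B(w, z) = -8 (B(w, z) = -3 - 5 = -8)
H(S) = 0
d(j, F) = (F + j)/(2*F) (d(j, F) = (F + j)/((2*F)) = (F + j)*(1/(2*F)) = (F + j)/(2*F))
t(u) = u² - 5*u
t(H(2)) + d(-5, B(4, -5))*119 = 0*(-5 + 0) + ((½)*(-8 - 5)/(-8))*119 = 0*(-5) + ((½)*(-⅛)*(-13))*119 = 0 + (13/16)*119 = 0 + 1547/16 = 1547/16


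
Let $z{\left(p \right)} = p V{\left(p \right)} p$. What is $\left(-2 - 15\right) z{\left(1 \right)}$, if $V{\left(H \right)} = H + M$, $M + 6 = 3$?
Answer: $34$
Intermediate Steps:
$M = -3$ ($M = -6 + 3 = -3$)
$V{\left(H \right)} = -3 + H$ ($V{\left(H \right)} = H - 3 = -3 + H$)
$z{\left(p \right)} = p^{2} \left(-3 + p\right)$ ($z{\left(p \right)} = p \left(-3 + p\right) p = p^{2} \left(-3 + p\right)$)
$\left(-2 - 15\right) z{\left(1 \right)} = \left(-2 - 15\right) 1^{2} \left(-3 + 1\right) = - 17 \cdot 1 \left(-2\right) = \left(-17\right) \left(-2\right) = 34$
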